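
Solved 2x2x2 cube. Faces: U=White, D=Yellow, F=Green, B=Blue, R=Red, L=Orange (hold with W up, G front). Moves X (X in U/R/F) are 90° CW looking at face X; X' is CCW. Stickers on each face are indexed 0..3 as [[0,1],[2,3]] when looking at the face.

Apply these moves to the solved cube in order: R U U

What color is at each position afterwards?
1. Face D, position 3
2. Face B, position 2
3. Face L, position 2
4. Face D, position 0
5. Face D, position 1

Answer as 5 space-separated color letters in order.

Answer: B W O Y B

Derivation:
After move 1 (R): R=RRRR U=WGWG F=GYGY D=YBYB B=WBWB
After move 2 (U): U=WWGG F=RRGY R=WBRR B=OOWB L=GYOO
After move 3 (U): U=GWGW F=WBGY R=OORR B=GYWB L=RROO
Query 1: D[3] = B
Query 2: B[2] = W
Query 3: L[2] = O
Query 4: D[0] = Y
Query 5: D[1] = B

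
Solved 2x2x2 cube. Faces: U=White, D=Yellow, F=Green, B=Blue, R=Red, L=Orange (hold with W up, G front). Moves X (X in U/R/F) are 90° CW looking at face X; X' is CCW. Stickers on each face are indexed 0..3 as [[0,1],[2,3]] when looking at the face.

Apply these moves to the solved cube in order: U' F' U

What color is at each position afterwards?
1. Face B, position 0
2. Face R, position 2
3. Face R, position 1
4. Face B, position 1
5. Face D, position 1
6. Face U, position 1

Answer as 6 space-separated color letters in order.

After move 1 (U'): U=WWWW F=OOGG R=GGRR B=RRBB L=BBOO
After move 2 (F'): F=OGOG U=WWGR R=YGYR D=BOYY L=BWOW
After move 3 (U): U=GWRW F=YGOG R=RRYR B=BWBB L=OGOW
Query 1: B[0] = B
Query 2: R[2] = Y
Query 3: R[1] = R
Query 4: B[1] = W
Query 5: D[1] = O
Query 6: U[1] = W

Answer: B Y R W O W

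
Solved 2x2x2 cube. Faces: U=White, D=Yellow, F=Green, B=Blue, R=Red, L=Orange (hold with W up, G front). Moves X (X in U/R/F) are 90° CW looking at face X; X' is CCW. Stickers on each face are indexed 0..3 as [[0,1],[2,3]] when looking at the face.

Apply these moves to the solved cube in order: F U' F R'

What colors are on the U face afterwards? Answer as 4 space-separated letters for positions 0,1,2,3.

After move 1 (F): F=GGGG U=WWOO R=WRWR D=RRYY L=OYOY
After move 2 (U'): U=WOWO F=OYGG R=GGWR B=WRBB L=BBOY
After move 3 (F): F=GOGY U=WOYB R=WGOR D=WGYY L=BROR
After move 4 (R'): R=GRWO U=WBYW F=GOGB D=WOYY B=YRGB
Query: U face = WBYW

Answer: W B Y W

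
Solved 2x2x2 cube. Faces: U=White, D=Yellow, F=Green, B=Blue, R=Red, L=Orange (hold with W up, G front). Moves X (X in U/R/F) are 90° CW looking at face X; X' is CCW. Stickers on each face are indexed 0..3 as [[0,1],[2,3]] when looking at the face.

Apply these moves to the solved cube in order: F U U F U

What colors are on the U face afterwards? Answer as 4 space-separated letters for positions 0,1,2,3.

Answer: Y O R O

Derivation:
After move 1 (F): F=GGGG U=WWOO R=WRWR D=RRYY L=OYOY
After move 2 (U): U=OWOW F=WRGG R=BBWR B=OYBB L=GGOY
After move 3 (U): U=OOWW F=BBGG R=OYWR B=GGBB L=WROY
After move 4 (F): F=GBGB U=OOYR R=WYWR D=WOYY L=WROR
After move 5 (U): U=YORO F=WYGB R=GGWR B=WRBB L=GBOR
Query: U face = YORO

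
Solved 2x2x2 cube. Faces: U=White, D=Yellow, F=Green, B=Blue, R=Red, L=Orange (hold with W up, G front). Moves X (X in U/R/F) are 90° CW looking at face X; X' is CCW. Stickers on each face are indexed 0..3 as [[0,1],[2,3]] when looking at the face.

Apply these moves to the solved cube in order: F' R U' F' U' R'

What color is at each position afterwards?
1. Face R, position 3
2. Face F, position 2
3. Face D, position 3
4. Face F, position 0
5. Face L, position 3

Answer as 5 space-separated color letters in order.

After move 1 (F'): F=GGGG U=WWRR R=YRYR D=OOYY L=OWOW
After move 2 (R): R=YYRR U=WGRG F=GOGY D=OBYB B=RBWB
After move 3 (U'): U=GGWR F=OWGY R=GORR B=YYWB L=RBOW
After move 4 (F'): F=WYOG U=GGGR R=BOOR D=BWYB L=RROW
After move 5 (U'): U=GRGG F=RROG R=WYOR B=BOWB L=YYOW
After move 6 (R'): R=YRWO U=GWGB F=RROG D=BRYG B=BOWB
Query 1: R[3] = O
Query 2: F[2] = O
Query 3: D[3] = G
Query 4: F[0] = R
Query 5: L[3] = W

Answer: O O G R W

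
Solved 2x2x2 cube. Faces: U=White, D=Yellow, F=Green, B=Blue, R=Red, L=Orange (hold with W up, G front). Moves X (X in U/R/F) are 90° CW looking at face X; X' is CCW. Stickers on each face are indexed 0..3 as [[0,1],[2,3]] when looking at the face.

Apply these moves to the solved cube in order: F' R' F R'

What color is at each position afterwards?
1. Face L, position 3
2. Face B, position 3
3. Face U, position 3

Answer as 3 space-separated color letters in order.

After move 1 (F'): F=GGGG U=WWRR R=YRYR D=OOYY L=OWOW
After move 2 (R'): R=RRYY U=WBRB F=GWGR D=OGYG B=YBOB
After move 3 (F): F=GGRW U=WBWW R=RRBY D=YRYG L=OOOG
After move 4 (R'): R=RYRB U=WOWY F=GBRW D=YGYW B=GBRB
Query 1: L[3] = G
Query 2: B[3] = B
Query 3: U[3] = Y

Answer: G B Y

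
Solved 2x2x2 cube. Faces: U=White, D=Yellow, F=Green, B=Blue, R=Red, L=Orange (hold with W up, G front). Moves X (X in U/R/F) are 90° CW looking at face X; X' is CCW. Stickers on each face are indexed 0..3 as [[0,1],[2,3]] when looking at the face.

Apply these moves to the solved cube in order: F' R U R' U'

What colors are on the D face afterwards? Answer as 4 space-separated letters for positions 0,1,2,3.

Answer: O Y Y Y

Derivation:
After move 1 (F'): F=GGGG U=WWRR R=YRYR D=OOYY L=OWOW
After move 2 (R): R=YYRR U=WGRG F=GOGY D=OBYB B=RBWB
After move 3 (U): U=RWGG F=YYGY R=RBRR B=OWWB L=GOOW
After move 4 (R'): R=BRRR U=RWGO F=YWGG D=OYYY B=BWBB
After move 5 (U'): U=WORG F=GOGG R=YWRR B=BRBB L=BWOW
Query: D face = OYYY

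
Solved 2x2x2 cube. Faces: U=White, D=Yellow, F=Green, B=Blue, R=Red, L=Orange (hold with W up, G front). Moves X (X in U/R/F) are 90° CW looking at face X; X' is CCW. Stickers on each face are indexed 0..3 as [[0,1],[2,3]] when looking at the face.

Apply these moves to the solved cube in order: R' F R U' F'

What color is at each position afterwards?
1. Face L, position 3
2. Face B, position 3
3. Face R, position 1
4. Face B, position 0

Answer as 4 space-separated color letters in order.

After move 1 (R'): R=RRRR U=WBWB F=GWGW D=YGYG B=YBYB
After move 2 (F): F=GGWW U=WBOO R=WRBR D=RRYG L=OYOG
After move 3 (R): R=BWRR U=WGOW F=GRWG D=RYYY B=OBBB
After move 4 (U'): U=GWWO F=OYWG R=GRRR B=BWBB L=OBOG
After move 5 (F'): F=YGOW U=GWGR R=YRRR D=BGYY L=OOOW
Query 1: L[3] = W
Query 2: B[3] = B
Query 3: R[1] = R
Query 4: B[0] = B

Answer: W B R B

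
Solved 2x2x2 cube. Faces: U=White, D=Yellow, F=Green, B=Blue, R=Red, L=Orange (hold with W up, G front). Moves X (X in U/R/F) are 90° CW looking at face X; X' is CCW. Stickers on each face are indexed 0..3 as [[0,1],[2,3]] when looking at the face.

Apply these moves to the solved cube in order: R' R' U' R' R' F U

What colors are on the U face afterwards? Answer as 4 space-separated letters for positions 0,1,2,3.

Answer: O Y B W

Derivation:
After move 1 (R'): R=RRRR U=WBWB F=GWGW D=YGYG B=YBYB
After move 2 (R'): R=RRRR U=WYWY F=GBGB D=YWYW B=GBGB
After move 3 (U'): U=YYWW F=OOGB R=GBRR B=RRGB L=GBOO
After move 4 (R'): R=BRGR U=YGWR F=OYGW D=YOYB B=WRWB
After move 5 (R'): R=RRBG U=YWWW F=OGGR D=YYYW B=BROB
After move 6 (F): F=GORG U=YWOB R=WRWG D=BRYW L=GYOY
After move 7 (U): U=OYBW F=WRRG R=BRWG B=GYOB L=GOOY
Query: U face = OYBW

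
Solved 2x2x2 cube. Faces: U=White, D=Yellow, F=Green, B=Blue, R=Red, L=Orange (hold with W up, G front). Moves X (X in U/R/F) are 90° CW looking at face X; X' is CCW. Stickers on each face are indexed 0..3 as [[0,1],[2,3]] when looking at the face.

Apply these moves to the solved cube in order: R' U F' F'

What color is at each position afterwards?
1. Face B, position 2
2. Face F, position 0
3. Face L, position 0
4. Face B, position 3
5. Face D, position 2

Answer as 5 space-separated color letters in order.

After move 1 (R'): R=RRRR U=WBWB F=GWGW D=YGYG B=YBYB
After move 2 (U): U=WWBB F=RRGW R=YBRR B=OOYB L=GWOO
After move 3 (F'): F=RWRG U=WWYR R=GBYR D=WOYG L=GBOB
After move 4 (F'): F=WGRR U=WWGY R=OBWR D=BBYG L=GROY
Query 1: B[2] = Y
Query 2: F[0] = W
Query 3: L[0] = G
Query 4: B[3] = B
Query 5: D[2] = Y

Answer: Y W G B Y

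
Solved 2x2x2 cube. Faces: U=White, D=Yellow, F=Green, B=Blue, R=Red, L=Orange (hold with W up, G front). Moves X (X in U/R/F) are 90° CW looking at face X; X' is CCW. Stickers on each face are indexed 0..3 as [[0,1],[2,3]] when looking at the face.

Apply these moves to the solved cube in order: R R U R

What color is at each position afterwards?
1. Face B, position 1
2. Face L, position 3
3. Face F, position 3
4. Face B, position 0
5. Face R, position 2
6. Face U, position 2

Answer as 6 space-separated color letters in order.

Answer: O O W Y R Y

Derivation:
After move 1 (R): R=RRRR U=WGWG F=GYGY D=YBYB B=WBWB
After move 2 (R): R=RRRR U=WYWY F=GBGB D=YWYW B=GBGB
After move 3 (U): U=WWYY F=RRGB R=GBRR B=OOGB L=GBOO
After move 4 (R): R=RGRB U=WRYB F=RWGW D=YGYO B=YOWB
Query 1: B[1] = O
Query 2: L[3] = O
Query 3: F[3] = W
Query 4: B[0] = Y
Query 5: R[2] = R
Query 6: U[2] = Y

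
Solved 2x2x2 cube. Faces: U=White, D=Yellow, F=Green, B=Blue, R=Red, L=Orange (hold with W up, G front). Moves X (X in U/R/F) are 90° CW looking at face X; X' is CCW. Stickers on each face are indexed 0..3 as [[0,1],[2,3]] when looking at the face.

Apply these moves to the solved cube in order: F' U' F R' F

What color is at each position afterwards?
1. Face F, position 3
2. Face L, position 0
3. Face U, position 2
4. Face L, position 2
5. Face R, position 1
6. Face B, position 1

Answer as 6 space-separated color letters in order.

After move 1 (F'): F=GGGG U=WWRR R=YRYR D=OOYY L=OWOW
After move 2 (U'): U=WRWR F=OWGG R=GGYR B=YRBB L=BBOW
After move 3 (F): F=GOGW U=WRWB R=WGRR D=YGYY L=BOOO
After move 4 (R'): R=GRWR U=WBWY F=GRGB D=YOYW B=YRGB
After move 5 (F): F=GGBR U=WBOO R=WRYR D=WGYW L=BYOO
Query 1: F[3] = R
Query 2: L[0] = B
Query 3: U[2] = O
Query 4: L[2] = O
Query 5: R[1] = R
Query 6: B[1] = R

Answer: R B O O R R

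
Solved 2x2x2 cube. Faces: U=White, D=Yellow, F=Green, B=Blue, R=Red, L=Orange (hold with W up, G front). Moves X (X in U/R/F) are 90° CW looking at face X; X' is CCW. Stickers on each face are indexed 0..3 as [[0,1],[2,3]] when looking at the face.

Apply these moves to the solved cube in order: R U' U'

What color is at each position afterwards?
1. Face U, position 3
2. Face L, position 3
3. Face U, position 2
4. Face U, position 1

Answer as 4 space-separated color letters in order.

Answer: W O G W

Derivation:
After move 1 (R): R=RRRR U=WGWG F=GYGY D=YBYB B=WBWB
After move 2 (U'): U=GGWW F=OOGY R=GYRR B=RRWB L=WBOO
After move 3 (U'): U=GWGW F=WBGY R=OORR B=GYWB L=RROO
Query 1: U[3] = W
Query 2: L[3] = O
Query 3: U[2] = G
Query 4: U[1] = W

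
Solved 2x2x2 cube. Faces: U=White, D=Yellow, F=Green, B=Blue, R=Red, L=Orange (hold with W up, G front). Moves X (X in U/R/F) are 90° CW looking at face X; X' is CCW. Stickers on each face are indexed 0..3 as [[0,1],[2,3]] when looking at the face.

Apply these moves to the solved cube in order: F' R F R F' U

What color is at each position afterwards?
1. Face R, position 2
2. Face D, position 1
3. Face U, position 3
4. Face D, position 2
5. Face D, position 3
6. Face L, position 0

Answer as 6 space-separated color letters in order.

Answer: R B G Y R Y

Derivation:
After move 1 (F'): F=GGGG U=WWRR R=YRYR D=OOYY L=OWOW
After move 2 (R): R=YYRR U=WGRG F=GOGY D=OBYB B=RBWB
After move 3 (F): F=GGYO U=WGWW R=RYGR D=RYYB L=OOOB
After move 4 (R): R=GRRY U=WGWO F=GYYB D=RWYR B=WBGB
After move 5 (F'): F=YBGY U=WGGR R=WRRY D=OBYR L=OOOW
After move 6 (U): U=GWRG F=WRGY R=WBRY B=OOGB L=YBOW
Query 1: R[2] = R
Query 2: D[1] = B
Query 3: U[3] = G
Query 4: D[2] = Y
Query 5: D[3] = R
Query 6: L[0] = Y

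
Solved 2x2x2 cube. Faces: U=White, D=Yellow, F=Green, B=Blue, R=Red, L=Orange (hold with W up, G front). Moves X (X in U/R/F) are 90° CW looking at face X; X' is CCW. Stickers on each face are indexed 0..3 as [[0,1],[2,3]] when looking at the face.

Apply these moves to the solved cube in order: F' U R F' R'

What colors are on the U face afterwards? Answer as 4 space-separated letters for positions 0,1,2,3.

After move 1 (F'): F=GGGG U=WWRR R=YRYR D=OOYY L=OWOW
After move 2 (U): U=RWRW F=YRGG R=BBYR B=OWBB L=GGOW
After move 3 (R): R=YBRB U=RRRG F=YOGY D=OBYO B=WWWB
After move 4 (F'): F=OYYG U=RRYR R=BBOB D=GWYO L=GGOR
After move 5 (R'): R=BBBO U=RWYW F=ORYR D=GYYG B=OWWB
Query: U face = RWYW

Answer: R W Y W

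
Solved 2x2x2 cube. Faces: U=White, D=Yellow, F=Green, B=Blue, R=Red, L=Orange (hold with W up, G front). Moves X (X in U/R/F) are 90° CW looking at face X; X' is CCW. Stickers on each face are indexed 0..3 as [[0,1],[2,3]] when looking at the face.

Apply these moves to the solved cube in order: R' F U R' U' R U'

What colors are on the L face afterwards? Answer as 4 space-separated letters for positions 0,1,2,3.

Answer: O R O G

Derivation:
After move 1 (R'): R=RRRR U=WBWB F=GWGW D=YGYG B=YBYB
After move 2 (F): F=GGWW U=WBOO R=WRBR D=RRYG L=OYOG
After move 3 (U): U=OWOB F=WRWW R=YBBR B=OYYB L=GGOG
After move 4 (R'): R=BRYB U=OYOO F=WWWB D=RRYW B=GYRB
After move 5 (U'): U=YOOO F=GGWB R=WWYB B=BRRB L=GYOG
After move 6 (R): R=YWBW U=YGOB F=GRWW D=RRYB B=OROB
After move 7 (U'): U=GBYO F=GYWW R=GRBW B=YWOB L=OROG
Query: L face = OROG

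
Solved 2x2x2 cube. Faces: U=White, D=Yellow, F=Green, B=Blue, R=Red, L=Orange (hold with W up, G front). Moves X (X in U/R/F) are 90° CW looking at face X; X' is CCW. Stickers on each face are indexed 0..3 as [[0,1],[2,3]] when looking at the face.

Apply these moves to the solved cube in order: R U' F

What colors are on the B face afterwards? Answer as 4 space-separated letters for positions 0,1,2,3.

After move 1 (R): R=RRRR U=WGWG F=GYGY D=YBYB B=WBWB
After move 2 (U'): U=GGWW F=OOGY R=GYRR B=RRWB L=WBOO
After move 3 (F): F=GOYO U=GGOB R=WYWR D=RGYB L=WYOB
Query: B face = RRWB

Answer: R R W B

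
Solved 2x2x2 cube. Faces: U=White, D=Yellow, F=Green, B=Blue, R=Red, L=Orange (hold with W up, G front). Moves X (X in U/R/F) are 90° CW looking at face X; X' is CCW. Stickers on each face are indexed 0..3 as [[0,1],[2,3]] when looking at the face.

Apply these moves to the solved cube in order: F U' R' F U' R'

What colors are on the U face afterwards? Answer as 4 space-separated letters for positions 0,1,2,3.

After move 1 (F): F=GGGG U=WWOO R=WRWR D=RRYY L=OYOY
After move 2 (U'): U=WOWO F=OYGG R=GGWR B=WRBB L=BBOY
After move 3 (R'): R=GRGW U=WBWW F=OOGO D=RYYG B=YRRB
After move 4 (F): F=GOOO U=WBYB R=WRWW D=GGYG L=BROY
After move 5 (U'): U=BBWY F=BROO R=GOWW B=WRRB L=YROY
After move 6 (R'): R=OWGW U=BRWW F=BBOY D=GRYO B=GRGB
Query: U face = BRWW

Answer: B R W W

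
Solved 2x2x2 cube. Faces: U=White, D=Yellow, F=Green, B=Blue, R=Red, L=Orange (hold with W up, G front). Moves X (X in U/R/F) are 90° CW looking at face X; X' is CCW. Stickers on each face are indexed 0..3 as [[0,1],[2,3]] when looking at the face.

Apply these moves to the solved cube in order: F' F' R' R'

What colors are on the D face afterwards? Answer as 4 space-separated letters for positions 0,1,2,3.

Answer: W W Y Y

Derivation:
After move 1 (F'): F=GGGG U=WWRR R=YRYR D=OOYY L=OWOW
After move 2 (F'): F=GGGG U=WWYY R=OROR D=WWYY L=OROR
After move 3 (R'): R=RROO U=WBYB F=GWGY D=WGYG B=YBWB
After move 4 (R'): R=RORO U=WWYY F=GBGB D=WWYY B=GBGB
Query: D face = WWYY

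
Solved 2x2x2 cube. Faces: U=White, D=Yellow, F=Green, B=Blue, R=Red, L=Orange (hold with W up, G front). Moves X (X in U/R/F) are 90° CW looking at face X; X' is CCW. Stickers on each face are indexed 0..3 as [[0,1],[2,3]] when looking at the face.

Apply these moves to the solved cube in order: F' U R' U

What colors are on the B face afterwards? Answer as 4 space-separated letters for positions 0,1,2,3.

Answer: G G O B

Derivation:
After move 1 (F'): F=GGGG U=WWRR R=YRYR D=OOYY L=OWOW
After move 2 (U): U=RWRW F=YRGG R=BBYR B=OWBB L=GGOW
After move 3 (R'): R=BRBY U=RBRO F=YWGW D=ORYG B=YWOB
After move 4 (U): U=RROB F=BRGW R=YWBY B=GGOB L=YWOW
Query: B face = GGOB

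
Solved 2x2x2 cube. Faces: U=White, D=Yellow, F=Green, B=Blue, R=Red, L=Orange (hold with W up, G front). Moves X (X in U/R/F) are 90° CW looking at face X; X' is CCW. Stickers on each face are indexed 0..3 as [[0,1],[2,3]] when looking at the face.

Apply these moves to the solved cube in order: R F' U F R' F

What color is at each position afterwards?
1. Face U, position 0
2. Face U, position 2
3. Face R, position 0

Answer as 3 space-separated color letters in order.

After move 1 (R): R=RRRR U=WGWG F=GYGY D=YBYB B=WBWB
After move 2 (F'): F=YYGG U=WGRR R=BRYR D=OOYB L=OGOW
After move 3 (U): U=RWRG F=BRGG R=WBYR B=OGWB L=YYOW
After move 4 (F): F=GBGR U=RWWY R=RBGR D=YWYB L=YOOO
After move 5 (R'): R=BRRG U=RWWO F=GWGY D=YBYR B=BGWB
After move 6 (F): F=GGYW U=RWOO R=WROG D=RBYR L=YYOB
Query 1: U[0] = R
Query 2: U[2] = O
Query 3: R[0] = W

Answer: R O W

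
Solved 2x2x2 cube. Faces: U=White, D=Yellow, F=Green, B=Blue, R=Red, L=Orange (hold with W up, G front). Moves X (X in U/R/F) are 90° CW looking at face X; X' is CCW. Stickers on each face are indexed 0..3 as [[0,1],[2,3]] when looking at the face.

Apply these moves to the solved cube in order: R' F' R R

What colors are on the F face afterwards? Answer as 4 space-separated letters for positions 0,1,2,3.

Answer: W Y G Y

Derivation:
After move 1 (R'): R=RRRR U=WBWB F=GWGW D=YGYG B=YBYB
After move 2 (F'): F=WWGG U=WBRR R=GRYR D=OOYG L=OBOW
After move 3 (R): R=YGRR U=WWRG F=WOGG D=OYYY B=RBBB
After move 4 (R): R=RYRG U=WORG F=WYGY D=OBYR B=GBWB
Query: F face = WYGY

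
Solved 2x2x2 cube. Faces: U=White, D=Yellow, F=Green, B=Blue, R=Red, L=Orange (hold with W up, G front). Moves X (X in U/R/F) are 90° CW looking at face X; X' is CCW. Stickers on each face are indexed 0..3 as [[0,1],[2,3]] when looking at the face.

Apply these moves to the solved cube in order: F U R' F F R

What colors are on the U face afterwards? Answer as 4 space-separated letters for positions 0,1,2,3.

After move 1 (F): F=GGGG U=WWOO R=WRWR D=RRYY L=OYOY
After move 2 (U): U=OWOW F=WRGG R=BBWR B=OYBB L=GGOY
After move 3 (R'): R=BRBW U=OBOO F=WWGW D=RRYG B=YYRB
After move 4 (F): F=GWWW U=OBYG R=OROW D=BBYG L=GROR
After move 5 (F): F=WGWW U=OBRR R=YRGW D=OOYG L=GBOB
After move 6 (R): R=GYWR U=OGRW F=WOWG D=ORYY B=RYBB
Query: U face = OGRW

Answer: O G R W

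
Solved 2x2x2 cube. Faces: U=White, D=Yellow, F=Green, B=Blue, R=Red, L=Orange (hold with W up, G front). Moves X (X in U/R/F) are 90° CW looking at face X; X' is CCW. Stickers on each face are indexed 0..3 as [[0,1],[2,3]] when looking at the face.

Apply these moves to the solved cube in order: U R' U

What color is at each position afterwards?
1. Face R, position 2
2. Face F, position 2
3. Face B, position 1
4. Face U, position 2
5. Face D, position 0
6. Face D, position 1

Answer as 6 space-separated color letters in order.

After move 1 (U): U=WWWW F=RRGG R=BBRR B=OOBB L=GGOO
After move 2 (R'): R=BRBR U=WBWO F=RWGW D=YRYG B=YOYB
After move 3 (U): U=WWOB F=BRGW R=YOBR B=GGYB L=RWOO
Query 1: R[2] = B
Query 2: F[2] = G
Query 3: B[1] = G
Query 4: U[2] = O
Query 5: D[0] = Y
Query 6: D[1] = R

Answer: B G G O Y R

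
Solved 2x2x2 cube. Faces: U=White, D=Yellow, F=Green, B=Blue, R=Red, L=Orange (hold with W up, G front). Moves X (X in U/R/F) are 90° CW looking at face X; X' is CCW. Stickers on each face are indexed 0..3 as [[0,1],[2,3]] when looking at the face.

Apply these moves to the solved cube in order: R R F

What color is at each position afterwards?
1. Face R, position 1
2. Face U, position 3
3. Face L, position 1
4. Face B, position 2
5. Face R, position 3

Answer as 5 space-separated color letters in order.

Answer: R O Y G R

Derivation:
After move 1 (R): R=RRRR U=WGWG F=GYGY D=YBYB B=WBWB
After move 2 (R): R=RRRR U=WYWY F=GBGB D=YWYW B=GBGB
After move 3 (F): F=GGBB U=WYOO R=WRYR D=RRYW L=OYOW
Query 1: R[1] = R
Query 2: U[3] = O
Query 3: L[1] = Y
Query 4: B[2] = G
Query 5: R[3] = R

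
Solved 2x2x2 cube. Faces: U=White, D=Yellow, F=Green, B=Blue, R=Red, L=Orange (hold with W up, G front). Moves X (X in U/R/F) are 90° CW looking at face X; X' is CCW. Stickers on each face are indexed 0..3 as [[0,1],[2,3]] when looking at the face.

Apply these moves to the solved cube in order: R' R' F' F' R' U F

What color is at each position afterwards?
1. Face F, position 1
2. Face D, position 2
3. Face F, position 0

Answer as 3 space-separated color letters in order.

Answer: R Y B

Derivation:
After move 1 (R'): R=RRRR U=WBWB F=GWGW D=YGYG B=YBYB
After move 2 (R'): R=RRRR U=WYWY F=GBGB D=YWYW B=GBGB
After move 3 (F'): F=BBGG U=WYRR R=WRYR D=OOYW L=OYOW
After move 4 (F'): F=BGBG U=WYWY R=OROR D=YWYW L=OROR
After move 5 (R'): R=RROO U=WGWG F=BYBY D=YGYG B=WBWB
After move 6 (U): U=WWGG F=RRBY R=WBOO B=ORWB L=BYOR
After move 7 (F): F=BRYR U=WWRY R=GBGO D=OWYG L=BYOG
Query 1: F[1] = R
Query 2: D[2] = Y
Query 3: F[0] = B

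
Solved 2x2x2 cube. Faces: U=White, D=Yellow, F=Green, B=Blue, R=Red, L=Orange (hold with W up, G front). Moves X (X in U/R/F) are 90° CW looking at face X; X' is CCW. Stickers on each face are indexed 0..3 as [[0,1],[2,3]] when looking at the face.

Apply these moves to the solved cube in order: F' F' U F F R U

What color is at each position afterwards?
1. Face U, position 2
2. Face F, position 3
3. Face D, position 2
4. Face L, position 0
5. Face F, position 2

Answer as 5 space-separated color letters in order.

Answer: O Y Y G R

Derivation:
After move 1 (F'): F=GGGG U=WWRR R=YRYR D=OOYY L=OWOW
After move 2 (F'): F=GGGG U=WWYY R=OROR D=WWYY L=OROR
After move 3 (U): U=YWYW F=ORGG R=BBOR B=ORBB L=GGOR
After move 4 (F): F=GOGR U=YWRG R=YBWR D=OBYY L=GWOW
After move 5 (F): F=GGRO U=YWWW R=RBGR D=WYYY L=GOOB
After move 6 (R): R=GRRB U=YGWO F=GYRY D=WBYO B=WRWB
After move 7 (U): U=WYOG F=GRRY R=WRRB B=GOWB L=GYOB
Query 1: U[2] = O
Query 2: F[3] = Y
Query 3: D[2] = Y
Query 4: L[0] = G
Query 5: F[2] = R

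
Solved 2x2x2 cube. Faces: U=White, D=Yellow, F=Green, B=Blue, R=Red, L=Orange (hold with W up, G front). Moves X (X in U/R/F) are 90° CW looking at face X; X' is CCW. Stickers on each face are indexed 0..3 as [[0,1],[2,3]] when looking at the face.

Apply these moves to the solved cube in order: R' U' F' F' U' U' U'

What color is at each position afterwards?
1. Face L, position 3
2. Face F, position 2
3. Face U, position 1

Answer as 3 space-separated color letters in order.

Answer: G O B

Derivation:
After move 1 (R'): R=RRRR U=WBWB F=GWGW D=YGYG B=YBYB
After move 2 (U'): U=BBWW F=OOGW R=GWRR B=RRYB L=YBOO
After move 3 (F'): F=OWOG U=BBGR R=GWYR D=BOYG L=YWOW
After move 4 (F'): F=WGOO U=BBGY R=OWBR D=WWYG L=YROG
After move 5 (U'): U=BYBG F=YROO R=WGBR B=OWYB L=RROG
After move 6 (U'): U=YGBB F=RROO R=YRBR B=WGYB L=OWOG
After move 7 (U'): U=GBYB F=OWOO R=RRBR B=YRYB L=WGOG
Query 1: L[3] = G
Query 2: F[2] = O
Query 3: U[1] = B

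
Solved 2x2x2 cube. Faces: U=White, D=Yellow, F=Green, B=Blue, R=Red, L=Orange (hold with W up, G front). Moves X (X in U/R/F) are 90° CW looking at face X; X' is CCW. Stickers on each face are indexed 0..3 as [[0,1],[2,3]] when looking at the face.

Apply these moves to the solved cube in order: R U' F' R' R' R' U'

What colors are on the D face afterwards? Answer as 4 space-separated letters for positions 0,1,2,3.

Answer: B W Y R

Derivation:
After move 1 (R): R=RRRR U=WGWG F=GYGY D=YBYB B=WBWB
After move 2 (U'): U=GGWW F=OOGY R=GYRR B=RRWB L=WBOO
After move 3 (F'): F=OYOG U=GGGR R=BYYR D=BOYB L=WWOW
After move 4 (R'): R=YRBY U=GWGR F=OGOR D=BYYG B=BROB
After move 5 (R'): R=RYYB U=GOGB F=OWOR D=BGYR B=GRYB
After move 6 (R'): R=YBRY U=GYGG F=OOOB D=BWYR B=RRGB
After move 7 (U'): U=YGGG F=WWOB R=OORY B=YBGB L=RROW
Query: D face = BWYR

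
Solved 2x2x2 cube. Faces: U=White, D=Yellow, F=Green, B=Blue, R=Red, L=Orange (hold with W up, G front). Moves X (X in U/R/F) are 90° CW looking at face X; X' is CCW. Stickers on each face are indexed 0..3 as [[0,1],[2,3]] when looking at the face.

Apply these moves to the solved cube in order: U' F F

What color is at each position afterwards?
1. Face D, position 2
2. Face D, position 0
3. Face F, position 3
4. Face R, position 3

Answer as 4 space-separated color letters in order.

Answer: Y W O R

Derivation:
After move 1 (U'): U=WWWW F=OOGG R=GGRR B=RRBB L=BBOO
After move 2 (F): F=GOGO U=WWOB R=WGWR D=RGYY L=BYOY
After move 3 (F): F=GGOO U=WWYY R=OGBR D=WWYY L=BROG
Query 1: D[2] = Y
Query 2: D[0] = W
Query 3: F[3] = O
Query 4: R[3] = R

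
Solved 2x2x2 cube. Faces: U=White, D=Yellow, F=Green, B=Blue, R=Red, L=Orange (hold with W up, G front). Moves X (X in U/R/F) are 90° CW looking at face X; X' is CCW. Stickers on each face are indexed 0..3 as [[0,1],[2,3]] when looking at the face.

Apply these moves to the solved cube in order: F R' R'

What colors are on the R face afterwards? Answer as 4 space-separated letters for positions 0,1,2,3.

Answer: R W R W

Derivation:
After move 1 (F): F=GGGG U=WWOO R=WRWR D=RRYY L=OYOY
After move 2 (R'): R=RRWW U=WBOB F=GWGO D=RGYG B=YBRB
After move 3 (R'): R=RWRW U=WROY F=GBGB D=RWYO B=GBGB
Query: R face = RWRW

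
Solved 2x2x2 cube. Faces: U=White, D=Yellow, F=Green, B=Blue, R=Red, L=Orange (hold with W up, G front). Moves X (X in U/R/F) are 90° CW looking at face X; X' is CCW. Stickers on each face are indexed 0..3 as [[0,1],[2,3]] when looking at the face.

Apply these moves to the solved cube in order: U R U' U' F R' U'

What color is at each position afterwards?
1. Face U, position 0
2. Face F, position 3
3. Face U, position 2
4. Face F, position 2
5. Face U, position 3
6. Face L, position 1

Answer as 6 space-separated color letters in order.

Answer: W B G Y O Y

Derivation:
After move 1 (U): U=WWWW F=RRGG R=BBRR B=OOBB L=GGOO
After move 2 (R): R=RBRB U=WRWG F=RYGY D=YBYO B=WOWB
After move 3 (U'): U=RGWW F=GGGY R=RYRB B=RBWB L=WOOO
After move 4 (U'): U=GWRW F=WOGY R=GGRB B=RYWB L=RBOO
After move 5 (F): F=GWYO U=GWOB R=RGWB D=RGYO L=RYOB
After move 6 (R'): R=GBRW U=GWOR F=GWYB D=RWYO B=OYGB
After move 7 (U'): U=WRGO F=RYYB R=GWRW B=GBGB L=OYOB
Query 1: U[0] = W
Query 2: F[3] = B
Query 3: U[2] = G
Query 4: F[2] = Y
Query 5: U[3] = O
Query 6: L[1] = Y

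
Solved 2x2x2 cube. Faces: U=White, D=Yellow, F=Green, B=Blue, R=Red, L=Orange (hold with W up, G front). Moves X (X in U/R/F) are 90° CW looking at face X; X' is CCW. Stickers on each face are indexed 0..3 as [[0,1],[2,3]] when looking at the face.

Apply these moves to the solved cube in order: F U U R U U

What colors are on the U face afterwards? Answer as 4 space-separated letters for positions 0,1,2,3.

Answer: G W B O

Derivation:
After move 1 (F): F=GGGG U=WWOO R=WRWR D=RRYY L=OYOY
After move 2 (U): U=OWOW F=WRGG R=BBWR B=OYBB L=GGOY
After move 3 (U): U=OOWW F=BBGG R=OYWR B=GGBB L=WROY
After move 4 (R): R=WORY U=OBWG F=BRGY D=RBYG B=WGOB
After move 5 (U): U=WOGB F=WOGY R=WGRY B=WROB L=BROY
After move 6 (U): U=GWBO F=WGGY R=WRRY B=BROB L=WOOY
Query: U face = GWBO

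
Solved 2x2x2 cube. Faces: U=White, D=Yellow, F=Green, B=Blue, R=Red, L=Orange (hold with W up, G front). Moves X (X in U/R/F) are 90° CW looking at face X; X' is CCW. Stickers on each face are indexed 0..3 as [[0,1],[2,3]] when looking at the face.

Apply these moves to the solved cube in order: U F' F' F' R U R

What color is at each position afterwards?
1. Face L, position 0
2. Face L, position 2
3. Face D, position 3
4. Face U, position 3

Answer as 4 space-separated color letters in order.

Answer: G O G Y

Derivation:
After move 1 (U): U=WWWW F=RRGG R=BBRR B=OOBB L=GGOO
After move 2 (F'): F=RGRG U=WWBR R=YBYR D=GOYY L=GWOW
After move 3 (F'): F=GGRR U=WWYY R=OBGR D=WWYY L=GROB
After move 4 (F'): F=GRGR U=WWOG R=WBWR D=RBYY L=GYOY
After move 5 (R): R=WWRB U=WROR F=GBGY D=RBYO B=GOWB
After move 6 (U): U=OWRR F=WWGY R=GORB B=GYWB L=GBOY
After move 7 (R): R=RGBO U=OWRY F=WBGO D=RWYG B=RYWB
Query 1: L[0] = G
Query 2: L[2] = O
Query 3: D[3] = G
Query 4: U[3] = Y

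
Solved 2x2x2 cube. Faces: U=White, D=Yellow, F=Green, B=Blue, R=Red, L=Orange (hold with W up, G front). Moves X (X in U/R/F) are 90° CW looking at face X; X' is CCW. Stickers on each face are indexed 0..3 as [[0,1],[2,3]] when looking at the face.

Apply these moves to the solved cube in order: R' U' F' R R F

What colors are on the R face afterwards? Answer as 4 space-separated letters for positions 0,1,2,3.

After move 1 (R'): R=RRRR U=WBWB F=GWGW D=YGYG B=YBYB
After move 2 (U'): U=BBWW F=OOGW R=GWRR B=RRYB L=YBOO
After move 3 (F'): F=OWOG U=BBGR R=GWYR D=BOYG L=YWOW
After move 4 (R): R=YGRW U=BWGG F=OOOG D=BYYR B=RRBB
After move 5 (R): R=RYWG U=BOGG F=OYOR D=BBYR B=GRWB
After move 6 (F): F=OORY U=BOWW R=GYGG D=WRYR L=YBOB
Query: R face = GYGG

Answer: G Y G G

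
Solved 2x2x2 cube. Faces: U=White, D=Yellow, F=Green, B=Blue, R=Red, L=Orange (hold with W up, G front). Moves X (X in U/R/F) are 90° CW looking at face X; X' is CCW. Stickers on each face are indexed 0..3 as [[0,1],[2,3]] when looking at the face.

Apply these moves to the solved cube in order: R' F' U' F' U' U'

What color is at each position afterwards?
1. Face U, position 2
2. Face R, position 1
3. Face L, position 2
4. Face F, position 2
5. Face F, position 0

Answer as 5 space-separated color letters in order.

After move 1 (R'): R=RRRR U=WBWB F=GWGW D=YGYG B=YBYB
After move 2 (F'): F=WWGG U=WBRR R=GRYR D=OOYG L=OBOW
After move 3 (U'): U=BRWR F=OBGG R=WWYR B=GRYB L=YBOW
After move 4 (F'): F=BGOG U=BRWY R=OWOR D=BWYG L=YROW
After move 5 (U'): U=RYBW F=YROG R=BGOR B=OWYB L=GROW
After move 6 (U'): U=YWRB F=GROG R=YROR B=BGYB L=OWOW
Query 1: U[2] = R
Query 2: R[1] = R
Query 3: L[2] = O
Query 4: F[2] = O
Query 5: F[0] = G

Answer: R R O O G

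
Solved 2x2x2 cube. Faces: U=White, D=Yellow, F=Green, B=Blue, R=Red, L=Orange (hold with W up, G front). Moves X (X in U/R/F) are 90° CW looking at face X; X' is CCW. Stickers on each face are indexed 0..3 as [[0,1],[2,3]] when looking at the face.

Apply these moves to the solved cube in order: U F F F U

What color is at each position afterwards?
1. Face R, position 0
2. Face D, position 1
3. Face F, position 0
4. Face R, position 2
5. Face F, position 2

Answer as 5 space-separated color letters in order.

After move 1 (U): U=WWWW F=RRGG R=BBRR B=OOBB L=GGOO
After move 2 (F): F=GRGR U=WWOG R=WBWR D=RBYY L=GYOY
After move 3 (F): F=GGRR U=WWYY R=OBGR D=WWYY L=GROB
After move 4 (F): F=RGRG U=WWBR R=YBYR D=GOYY L=GWOW
After move 5 (U): U=BWRW F=YBRG R=OOYR B=GWBB L=RGOW
Query 1: R[0] = O
Query 2: D[1] = O
Query 3: F[0] = Y
Query 4: R[2] = Y
Query 5: F[2] = R

Answer: O O Y Y R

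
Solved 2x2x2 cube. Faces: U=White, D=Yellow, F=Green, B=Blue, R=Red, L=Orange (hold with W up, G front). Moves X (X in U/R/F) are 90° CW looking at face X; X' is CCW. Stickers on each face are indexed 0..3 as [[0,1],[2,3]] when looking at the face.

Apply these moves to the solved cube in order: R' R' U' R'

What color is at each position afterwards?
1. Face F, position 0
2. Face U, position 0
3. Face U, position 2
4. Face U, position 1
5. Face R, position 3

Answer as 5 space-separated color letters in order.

Answer: O Y W G R

Derivation:
After move 1 (R'): R=RRRR U=WBWB F=GWGW D=YGYG B=YBYB
After move 2 (R'): R=RRRR U=WYWY F=GBGB D=YWYW B=GBGB
After move 3 (U'): U=YYWW F=OOGB R=GBRR B=RRGB L=GBOO
After move 4 (R'): R=BRGR U=YGWR F=OYGW D=YOYB B=WRWB
Query 1: F[0] = O
Query 2: U[0] = Y
Query 3: U[2] = W
Query 4: U[1] = G
Query 5: R[3] = R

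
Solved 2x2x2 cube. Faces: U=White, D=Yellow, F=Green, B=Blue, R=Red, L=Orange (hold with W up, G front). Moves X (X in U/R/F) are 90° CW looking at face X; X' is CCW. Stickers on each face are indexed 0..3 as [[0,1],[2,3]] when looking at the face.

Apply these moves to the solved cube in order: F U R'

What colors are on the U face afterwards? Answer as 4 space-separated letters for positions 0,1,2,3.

Answer: O B O O

Derivation:
After move 1 (F): F=GGGG U=WWOO R=WRWR D=RRYY L=OYOY
After move 2 (U): U=OWOW F=WRGG R=BBWR B=OYBB L=GGOY
After move 3 (R'): R=BRBW U=OBOO F=WWGW D=RRYG B=YYRB
Query: U face = OBOO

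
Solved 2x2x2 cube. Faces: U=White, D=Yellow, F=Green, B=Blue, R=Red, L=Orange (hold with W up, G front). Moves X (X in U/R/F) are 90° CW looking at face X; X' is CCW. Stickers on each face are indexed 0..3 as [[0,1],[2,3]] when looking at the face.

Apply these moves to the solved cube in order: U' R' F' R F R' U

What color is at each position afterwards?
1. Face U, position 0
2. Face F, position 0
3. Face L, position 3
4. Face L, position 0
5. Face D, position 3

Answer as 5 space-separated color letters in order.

Answer: W O Y O O

Derivation:
After move 1 (U'): U=WWWW F=OOGG R=GGRR B=RRBB L=BBOO
After move 2 (R'): R=GRGR U=WBWR F=OWGW D=YOYG B=YRYB
After move 3 (F'): F=WWOG U=WBGG R=ORYR D=BOYG L=BROW
After move 4 (R): R=YORR U=WWGG F=WOOG D=BYYY B=GRBB
After move 5 (F): F=OWGO U=WWWR R=GOGR D=RYYY L=BBOY
After move 6 (R'): R=ORGG U=WBWG F=OWGR D=RWYO B=YRYB
After move 7 (U): U=WWGB F=ORGR R=YRGG B=BBYB L=OWOY
Query 1: U[0] = W
Query 2: F[0] = O
Query 3: L[3] = Y
Query 4: L[0] = O
Query 5: D[3] = O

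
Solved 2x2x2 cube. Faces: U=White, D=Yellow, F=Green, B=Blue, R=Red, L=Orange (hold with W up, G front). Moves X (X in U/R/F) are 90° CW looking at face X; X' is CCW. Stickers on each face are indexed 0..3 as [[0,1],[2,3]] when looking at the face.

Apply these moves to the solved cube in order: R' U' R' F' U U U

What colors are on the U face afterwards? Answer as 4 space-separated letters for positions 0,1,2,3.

After move 1 (R'): R=RRRR U=WBWB F=GWGW D=YGYG B=YBYB
After move 2 (U'): U=BBWW F=OOGW R=GWRR B=RRYB L=YBOO
After move 3 (R'): R=WRGR U=BYWR F=OBGW D=YOYW B=GRGB
After move 4 (F'): F=BWOG U=BYWG R=ORYR D=BOYW L=YROW
After move 5 (U): U=WBGY F=OROG R=GRYR B=YRGB L=BWOW
After move 6 (U): U=GWYB F=GROG R=YRYR B=BWGB L=OROW
After move 7 (U): U=YGBW F=YROG R=BWYR B=ORGB L=GROW
Query: U face = YGBW

Answer: Y G B W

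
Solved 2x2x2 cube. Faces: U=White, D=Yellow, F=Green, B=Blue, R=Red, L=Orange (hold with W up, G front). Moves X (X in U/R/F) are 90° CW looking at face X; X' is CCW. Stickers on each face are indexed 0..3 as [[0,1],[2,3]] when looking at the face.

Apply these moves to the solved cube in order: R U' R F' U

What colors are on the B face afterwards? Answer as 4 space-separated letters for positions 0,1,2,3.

After move 1 (R): R=RRRR U=WGWG F=GYGY D=YBYB B=WBWB
After move 2 (U'): U=GGWW F=OOGY R=GYRR B=RRWB L=WBOO
After move 3 (R): R=RGRY U=GOWY F=OBGB D=YWYR B=WRGB
After move 4 (F'): F=BBOG U=GORR R=WGYY D=BOYR L=WYOW
After move 5 (U): U=RGRO F=WGOG R=WRYY B=WYGB L=BBOW
Query: B face = WYGB

Answer: W Y G B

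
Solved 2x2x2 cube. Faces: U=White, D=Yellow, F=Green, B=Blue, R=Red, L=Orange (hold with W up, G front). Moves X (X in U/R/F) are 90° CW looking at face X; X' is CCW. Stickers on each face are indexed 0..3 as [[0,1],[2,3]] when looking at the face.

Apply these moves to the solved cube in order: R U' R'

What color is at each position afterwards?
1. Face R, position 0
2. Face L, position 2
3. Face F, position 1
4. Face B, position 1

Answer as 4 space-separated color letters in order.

Answer: Y O G R

Derivation:
After move 1 (R): R=RRRR U=WGWG F=GYGY D=YBYB B=WBWB
After move 2 (U'): U=GGWW F=OOGY R=GYRR B=RRWB L=WBOO
After move 3 (R'): R=YRGR U=GWWR F=OGGW D=YOYY B=BRBB
Query 1: R[0] = Y
Query 2: L[2] = O
Query 3: F[1] = G
Query 4: B[1] = R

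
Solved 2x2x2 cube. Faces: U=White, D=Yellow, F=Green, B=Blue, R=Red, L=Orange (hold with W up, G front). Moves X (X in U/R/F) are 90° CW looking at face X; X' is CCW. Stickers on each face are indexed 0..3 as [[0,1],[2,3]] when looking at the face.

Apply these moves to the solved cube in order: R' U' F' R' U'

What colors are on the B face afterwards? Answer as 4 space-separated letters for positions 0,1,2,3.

After move 1 (R'): R=RRRR U=WBWB F=GWGW D=YGYG B=YBYB
After move 2 (U'): U=BBWW F=OOGW R=GWRR B=RRYB L=YBOO
After move 3 (F'): F=OWOG U=BBGR R=GWYR D=BOYG L=YWOW
After move 4 (R'): R=WRGY U=BYGR F=OBOR D=BWYG B=GROB
After move 5 (U'): U=YRBG F=YWOR R=OBGY B=WROB L=GROW
Query: B face = WROB

Answer: W R O B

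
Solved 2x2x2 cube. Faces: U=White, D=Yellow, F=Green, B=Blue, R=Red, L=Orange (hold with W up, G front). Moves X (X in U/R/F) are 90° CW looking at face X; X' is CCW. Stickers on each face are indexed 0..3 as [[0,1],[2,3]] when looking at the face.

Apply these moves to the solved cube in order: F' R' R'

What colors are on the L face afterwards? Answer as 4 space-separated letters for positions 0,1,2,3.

After move 1 (F'): F=GGGG U=WWRR R=YRYR D=OOYY L=OWOW
After move 2 (R'): R=RRYY U=WBRB F=GWGR D=OGYG B=YBOB
After move 3 (R'): R=RYRY U=WORY F=GBGB D=OWYR B=GBGB
Query: L face = OWOW

Answer: O W O W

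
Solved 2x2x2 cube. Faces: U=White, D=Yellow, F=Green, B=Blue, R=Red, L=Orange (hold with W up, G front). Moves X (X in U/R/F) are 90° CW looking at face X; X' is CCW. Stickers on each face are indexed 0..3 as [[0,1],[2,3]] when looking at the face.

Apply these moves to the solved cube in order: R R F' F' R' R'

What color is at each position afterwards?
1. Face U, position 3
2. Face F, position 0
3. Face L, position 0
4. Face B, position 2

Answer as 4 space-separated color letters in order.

Answer: W B O G

Derivation:
After move 1 (R): R=RRRR U=WGWG F=GYGY D=YBYB B=WBWB
After move 2 (R): R=RRRR U=WYWY F=GBGB D=YWYW B=GBGB
After move 3 (F'): F=BBGG U=WYRR R=WRYR D=OOYW L=OYOW
After move 4 (F'): F=BGBG U=WYWY R=OROR D=YWYW L=OROR
After move 5 (R'): R=RROO U=WGWG F=BYBY D=YGYG B=WBWB
After move 6 (R'): R=RORO U=WWWW F=BGBG D=YYYY B=GBGB
Query 1: U[3] = W
Query 2: F[0] = B
Query 3: L[0] = O
Query 4: B[2] = G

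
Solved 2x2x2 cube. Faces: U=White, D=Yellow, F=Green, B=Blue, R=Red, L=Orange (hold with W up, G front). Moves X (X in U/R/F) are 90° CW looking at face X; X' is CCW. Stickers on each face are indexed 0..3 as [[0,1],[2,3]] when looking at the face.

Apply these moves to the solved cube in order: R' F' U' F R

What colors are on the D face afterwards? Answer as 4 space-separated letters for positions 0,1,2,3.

After move 1 (R'): R=RRRR U=WBWB F=GWGW D=YGYG B=YBYB
After move 2 (F'): F=WWGG U=WBRR R=GRYR D=OOYG L=OBOW
After move 3 (U'): U=BRWR F=OBGG R=WWYR B=GRYB L=YBOW
After move 4 (F): F=GOGB U=BRWB R=WWRR D=YWYG L=YOOO
After move 5 (R): R=RWRW U=BOWB F=GWGG D=YYYG B=BRRB
Query: D face = YYYG

Answer: Y Y Y G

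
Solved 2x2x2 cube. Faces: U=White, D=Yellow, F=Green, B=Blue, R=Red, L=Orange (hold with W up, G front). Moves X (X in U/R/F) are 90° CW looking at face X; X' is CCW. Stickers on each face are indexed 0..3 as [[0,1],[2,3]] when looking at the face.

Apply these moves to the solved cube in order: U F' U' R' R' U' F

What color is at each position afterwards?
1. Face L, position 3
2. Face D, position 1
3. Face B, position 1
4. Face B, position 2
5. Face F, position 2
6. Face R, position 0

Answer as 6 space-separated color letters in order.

Answer: R G Y W Y W

Derivation:
After move 1 (U): U=WWWW F=RRGG R=BBRR B=OOBB L=GGOO
After move 2 (F'): F=RGRG U=WWBR R=YBYR D=GOYY L=GWOW
After move 3 (U'): U=WRWB F=GWRG R=RGYR B=YBBB L=OOOW
After move 4 (R'): R=GRRY U=WBWY F=GRRB D=GWYG B=YBOB
After move 5 (R'): R=RYGR U=WOWY F=GBRY D=GRYB B=GBWB
After move 6 (U'): U=OYWW F=OORY R=GBGR B=RYWB L=GBOW
After move 7 (F): F=ROYO U=OYWB R=WBWR D=GGYB L=GGOR
Query 1: L[3] = R
Query 2: D[1] = G
Query 3: B[1] = Y
Query 4: B[2] = W
Query 5: F[2] = Y
Query 6: R[0] = W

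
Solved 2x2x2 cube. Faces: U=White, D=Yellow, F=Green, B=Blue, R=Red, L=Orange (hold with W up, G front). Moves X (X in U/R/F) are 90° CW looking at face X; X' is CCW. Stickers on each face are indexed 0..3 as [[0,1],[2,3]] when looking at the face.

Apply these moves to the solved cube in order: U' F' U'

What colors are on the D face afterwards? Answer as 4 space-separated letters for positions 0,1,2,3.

After move 1 (U'): U=WWWW F=OOGG R=GGRR B=RRBB L=BBOO
After move 2 (F'): F=OGOG U=WWGR R=YGYR D=BOYY L=BWOW
After move 3 (U'): U=WRWG F=BWOG R=OGYR B=YGBB L=RROW
Query: D face = BOYY

Answer: B O Y Y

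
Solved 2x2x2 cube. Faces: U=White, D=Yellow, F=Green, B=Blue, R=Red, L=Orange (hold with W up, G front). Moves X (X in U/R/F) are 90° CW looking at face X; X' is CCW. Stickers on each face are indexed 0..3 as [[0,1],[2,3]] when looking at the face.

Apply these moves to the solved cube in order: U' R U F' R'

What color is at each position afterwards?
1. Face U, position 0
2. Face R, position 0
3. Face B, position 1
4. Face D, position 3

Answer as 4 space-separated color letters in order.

After move 1 (U'): U=WWWW F=OOGG R=GGRR B=RRBB L=BBOO
After move 2 (R): R=RGRG U=WOWG F=OYGY D=YBYR B=WRWB
After move 3 (U): U=WWGO F=RGGY R=WRRG B=BBWB L=OYOO
After move 4 (F'): F=GYRG U=WWWR R=BRYG D=YOYR L=OOOG
After move 5 (R'): R=RGBY U=WWWB F=GWRR D=YYYG B=RBOB
Query 1: U[0] = W
Query 2: R[0] = R
Query 3: B[1] = B
Query 4: D[3] = G

Answer: W R B G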